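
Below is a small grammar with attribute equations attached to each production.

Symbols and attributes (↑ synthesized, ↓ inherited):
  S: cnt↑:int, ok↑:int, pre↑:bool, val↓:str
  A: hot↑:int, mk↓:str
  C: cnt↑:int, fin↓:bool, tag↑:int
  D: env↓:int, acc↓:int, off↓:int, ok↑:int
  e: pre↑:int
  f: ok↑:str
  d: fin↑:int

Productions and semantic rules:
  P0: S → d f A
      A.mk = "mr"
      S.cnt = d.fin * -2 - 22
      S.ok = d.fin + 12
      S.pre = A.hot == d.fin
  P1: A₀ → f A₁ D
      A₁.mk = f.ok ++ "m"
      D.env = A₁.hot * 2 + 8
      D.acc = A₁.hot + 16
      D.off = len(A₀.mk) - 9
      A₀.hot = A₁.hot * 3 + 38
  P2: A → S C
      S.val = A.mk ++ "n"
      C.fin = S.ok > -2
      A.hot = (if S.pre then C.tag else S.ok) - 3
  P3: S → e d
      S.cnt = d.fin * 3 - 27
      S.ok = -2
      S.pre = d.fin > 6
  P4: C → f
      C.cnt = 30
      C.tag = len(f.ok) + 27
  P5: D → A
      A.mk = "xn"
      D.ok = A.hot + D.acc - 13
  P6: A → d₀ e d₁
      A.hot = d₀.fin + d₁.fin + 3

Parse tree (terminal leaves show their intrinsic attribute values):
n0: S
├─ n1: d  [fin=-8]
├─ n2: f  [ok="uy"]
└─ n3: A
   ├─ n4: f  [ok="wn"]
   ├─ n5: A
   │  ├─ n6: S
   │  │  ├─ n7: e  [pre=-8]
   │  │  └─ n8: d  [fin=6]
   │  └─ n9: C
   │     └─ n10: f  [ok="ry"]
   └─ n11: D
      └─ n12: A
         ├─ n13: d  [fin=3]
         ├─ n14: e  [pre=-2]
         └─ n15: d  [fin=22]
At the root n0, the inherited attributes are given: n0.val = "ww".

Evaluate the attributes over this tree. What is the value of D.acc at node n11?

11

1. n0.val = "ww"  [given at root]
2. n1.fin = -8  [terminal]
3. n2.ok = "uy"  [terminal]
4. n3.mk = "mr"  ["mr"]
5. n4.ok = "wn"  [terminal]
6. n5.mk = "wnm"  [f.ok ++ "m"]
7. n6.val = "wnmn"  [A.mk ++ "n"]
8. n7.pre = -8  [terminal]
9. n8.fin = 6  [terminal]
10. n6.cnt = -9  [d.fin * 3 - 27]
11. n6.ok = -2  [-2]
12. n6.pre = false  [d.fin > 6]
13. n9.fin = false  [S.ok > -2]
14. n10.ok = "ry"  [terminal]
15. n9.cnt = 30  [30]
16. n9.tag = 29  [len(f.ok) + 27]
17. n5.hot = -5  [(if S.pre then C.tag else S.ok) - 3]
18. n11.env = -2  [A₁.hot * 2 + 8]
19. n11.acc = 11  [A₁.hot + 16]
20. n11.off = -7  [len(A₀.mk) - 9]
21. n12.mk = "xn"  ["xn"]
22. n13.fin = 3  [terminal]
23. n14.pre = -2  [terminal]
24. n15.fin = 22  [terminal]
25. n12.hot = 28  [d₀.fin + d₁.fin + 3]
26. n11.ok = 26  [A.hot + D.acc - 13]
27. n3.hot = 23  [A₁.hot * 3 + 38]
28. n0.cnt = -6  [d.fin * -2 - 22]
29. n0.ok = 4  [d.fin + 12]
30. n0.pre = false  [A.hot == d.fin]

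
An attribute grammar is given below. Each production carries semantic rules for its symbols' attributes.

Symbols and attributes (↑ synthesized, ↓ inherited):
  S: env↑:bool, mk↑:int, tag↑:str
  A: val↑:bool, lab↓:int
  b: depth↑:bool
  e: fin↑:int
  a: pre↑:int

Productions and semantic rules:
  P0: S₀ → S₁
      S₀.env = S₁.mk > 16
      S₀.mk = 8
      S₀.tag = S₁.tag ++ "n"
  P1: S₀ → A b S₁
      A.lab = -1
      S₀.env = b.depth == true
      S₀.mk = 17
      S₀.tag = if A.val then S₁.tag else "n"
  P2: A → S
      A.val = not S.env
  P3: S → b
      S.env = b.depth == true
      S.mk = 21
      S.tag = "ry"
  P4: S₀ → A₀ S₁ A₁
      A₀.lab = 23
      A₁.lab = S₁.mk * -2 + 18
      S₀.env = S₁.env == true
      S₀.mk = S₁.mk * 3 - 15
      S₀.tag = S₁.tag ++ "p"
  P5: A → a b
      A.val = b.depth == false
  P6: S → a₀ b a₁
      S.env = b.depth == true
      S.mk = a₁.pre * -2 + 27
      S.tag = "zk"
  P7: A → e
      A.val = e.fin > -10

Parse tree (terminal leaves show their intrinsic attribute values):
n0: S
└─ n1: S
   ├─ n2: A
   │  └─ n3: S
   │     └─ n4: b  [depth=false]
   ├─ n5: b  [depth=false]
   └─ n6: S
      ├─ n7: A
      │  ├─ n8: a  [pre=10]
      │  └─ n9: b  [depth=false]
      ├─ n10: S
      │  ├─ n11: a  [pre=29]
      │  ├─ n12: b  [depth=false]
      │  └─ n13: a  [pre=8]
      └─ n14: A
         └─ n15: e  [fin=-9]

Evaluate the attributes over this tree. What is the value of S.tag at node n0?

1. n2.lab = -1  [-1]
2. n4.depth = false  [terminal]
3. n3.env = false  [b.depth == true]
4. n3.mk = 21  [21]
5. n3.tag = "ry"  ["ry"]
6. n2.val = true  [not S.env]
7. n5.depth = false  [terminal]
8. n7.lab = 23  [23]
9. n8.pre = 10  [terminal]
10. n9.depth = false  [terminal]
11. n7.val = true  [b.depth == false]
12. n11.pre = 29  [terminal]
13. n12.depth = false  [terminal]
14. n13.pre = 8  [terminal]
15. n10.env = false  [b.depth == true]
16. n10.mk = 11  [a₁.pre * -2 + 27]
17. n10.tag = "zk"  ["zk"]
18. n14.lab = -4  [S₁.mk * -2 + 18]
19. n15.fin = -9  [terminal]
20. n14.val = true  [e.fin > -10]
21. n6.env = false  [S₁.env == true]
22. n6.mk = 18  [S₁.mk * 3 - 15]
23. n6.tag = "zkp"  [S₁.tag ++ "p"]
24. n1.env = false  [b.depth == true]
25. n1.mk = 17  [17]
26. n1.tag = "zkp"  [if A.val then S₁.tag else "n"]
27. n0.env = true  [S₁.mk > 16]
28. n0.mk = 8  [8]
29. n0.tag = "zkpn"  [S₁.tag ++ "n"]

"zkpn"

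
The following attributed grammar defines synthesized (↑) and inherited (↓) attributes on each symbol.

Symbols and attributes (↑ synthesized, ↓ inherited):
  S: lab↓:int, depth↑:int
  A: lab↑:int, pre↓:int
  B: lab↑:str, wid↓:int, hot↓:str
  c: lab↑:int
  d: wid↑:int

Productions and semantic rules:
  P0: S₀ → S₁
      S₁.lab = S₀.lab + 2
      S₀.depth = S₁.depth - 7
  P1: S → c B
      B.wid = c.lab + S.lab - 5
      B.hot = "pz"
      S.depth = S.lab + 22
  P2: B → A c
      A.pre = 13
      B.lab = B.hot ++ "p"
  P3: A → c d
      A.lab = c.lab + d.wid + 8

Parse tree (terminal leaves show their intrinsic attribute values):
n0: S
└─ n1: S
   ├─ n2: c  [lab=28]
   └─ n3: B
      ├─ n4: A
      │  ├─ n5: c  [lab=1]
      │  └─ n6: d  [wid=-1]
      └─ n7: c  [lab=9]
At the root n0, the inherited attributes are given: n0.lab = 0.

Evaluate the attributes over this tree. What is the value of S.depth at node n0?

1. n0.lab = 0  [given at root]
2. n1.lab = 2  [S₀.lab + 2]
3. n2.lab = 28  [terminal]
4. n3.wid = 25  [c.lab + S.lab - 5]
5. n3.hot = "pz"  ["pz"]
6. n4.pre = 13  [13]
7. n5.lab = 1  [terminal]
8. n6.wid = -1  [terminal]
9. n4.lab = 8  [c.lab + d.wid + 8]
10. n7.lab = 9  [terminal]
11. n3.lab = "pzp"  [B.hot ++ "p"]
12. n1.depth = 24  [S.lab + 22]
13. n0.depth = 17  [S₁.depth - 7]

17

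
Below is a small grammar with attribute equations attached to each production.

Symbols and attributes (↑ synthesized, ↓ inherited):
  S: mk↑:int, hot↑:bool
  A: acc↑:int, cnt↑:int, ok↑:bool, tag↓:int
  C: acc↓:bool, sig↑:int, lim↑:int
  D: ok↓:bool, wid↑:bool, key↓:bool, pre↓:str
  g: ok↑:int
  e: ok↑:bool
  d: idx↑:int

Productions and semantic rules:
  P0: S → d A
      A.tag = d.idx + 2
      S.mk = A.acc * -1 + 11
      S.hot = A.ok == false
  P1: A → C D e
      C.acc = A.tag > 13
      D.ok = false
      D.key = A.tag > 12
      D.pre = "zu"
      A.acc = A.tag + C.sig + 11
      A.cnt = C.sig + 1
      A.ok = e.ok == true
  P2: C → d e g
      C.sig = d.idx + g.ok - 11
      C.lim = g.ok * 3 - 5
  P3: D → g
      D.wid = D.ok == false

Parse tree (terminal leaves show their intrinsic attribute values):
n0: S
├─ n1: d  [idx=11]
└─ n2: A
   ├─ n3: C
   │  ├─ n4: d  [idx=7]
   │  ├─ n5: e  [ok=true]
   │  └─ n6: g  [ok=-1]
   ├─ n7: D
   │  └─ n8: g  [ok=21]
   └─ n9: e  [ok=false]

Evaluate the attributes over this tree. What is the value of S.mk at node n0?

1. n1.idx = 11  [terminal]
2. n2.tag = 13  [d.idx + 2]
3. n3.acc = false  [A.tag > 13]
4. n4.idx = 7  [terminal]
5. n5.ok = true  [terminal]
6. n6.ok = -1  [terminal]
7. n3.sig = -5  [d.idx + g.ok - 11]
8. n3.lim = -8  [g.ok * 3 - 5]
9. n7.ok = false  [false]
10. n7.key = true  [A.tag > 12]
11. n7.pre = "zu"  ["zu"]
12. n8.ok = 21  [terminal]
13. n7.wid = true  [D.ok == false]
14. n9.ok = false  [terminal]
15. n2.acc = 19  [A.tag + C.sig + 11]
16. n2.cnt = -4  [C.sig + 1]
17. n2.ok = false  [e.ok == true]
18. n0.mk = -8  [A.acc * -1 + 11]
19. n0.hot = true  [A.ok == false]

-8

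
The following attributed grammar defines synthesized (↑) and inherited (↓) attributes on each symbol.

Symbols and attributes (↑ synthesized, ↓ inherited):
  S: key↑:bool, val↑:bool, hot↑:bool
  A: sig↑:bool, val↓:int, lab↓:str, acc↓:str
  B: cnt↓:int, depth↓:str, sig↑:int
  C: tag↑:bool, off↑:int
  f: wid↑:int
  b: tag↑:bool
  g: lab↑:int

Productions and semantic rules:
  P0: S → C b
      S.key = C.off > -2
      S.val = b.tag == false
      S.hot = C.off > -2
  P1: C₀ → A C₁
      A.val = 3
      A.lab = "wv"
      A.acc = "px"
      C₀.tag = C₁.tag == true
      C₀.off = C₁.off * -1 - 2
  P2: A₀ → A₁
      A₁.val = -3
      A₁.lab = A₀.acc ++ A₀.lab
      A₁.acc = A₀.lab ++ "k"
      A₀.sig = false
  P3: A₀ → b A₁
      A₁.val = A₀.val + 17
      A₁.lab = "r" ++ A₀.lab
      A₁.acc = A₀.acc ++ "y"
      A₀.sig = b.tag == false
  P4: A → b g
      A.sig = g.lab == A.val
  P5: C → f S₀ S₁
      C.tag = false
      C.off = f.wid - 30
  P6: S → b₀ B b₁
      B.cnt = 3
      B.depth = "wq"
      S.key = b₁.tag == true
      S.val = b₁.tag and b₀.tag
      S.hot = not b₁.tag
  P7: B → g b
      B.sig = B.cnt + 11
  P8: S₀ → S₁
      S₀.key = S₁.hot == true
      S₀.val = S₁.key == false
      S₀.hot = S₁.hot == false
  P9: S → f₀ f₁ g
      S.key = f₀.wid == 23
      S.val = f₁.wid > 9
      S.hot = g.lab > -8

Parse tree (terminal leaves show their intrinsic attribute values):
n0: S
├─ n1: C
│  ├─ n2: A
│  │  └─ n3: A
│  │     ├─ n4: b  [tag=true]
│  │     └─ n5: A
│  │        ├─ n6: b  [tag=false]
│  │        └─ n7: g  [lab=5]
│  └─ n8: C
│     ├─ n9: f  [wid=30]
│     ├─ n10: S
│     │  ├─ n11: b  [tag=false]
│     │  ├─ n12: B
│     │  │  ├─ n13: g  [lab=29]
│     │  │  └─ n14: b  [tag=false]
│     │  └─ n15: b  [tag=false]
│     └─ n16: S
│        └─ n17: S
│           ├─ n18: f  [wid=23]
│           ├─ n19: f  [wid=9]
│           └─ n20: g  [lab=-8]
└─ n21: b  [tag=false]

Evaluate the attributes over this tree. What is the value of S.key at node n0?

false

1. n2.val = 3  [3]
2. n2.lab = "wv"  ["wv"]
3. n2.acc = "px"  ["px"]
4. n3.val = -3  [-3]
5. n3.lab = "pxwv"  [A₀.acc ++ A₀.lab]
6. n3.acc = "wvk"  [A₀.lab ++ "k"]
7. n4.tag = true  [terminal]
8. n5.val = 14  [A₀.val + 17]
9. n5.lab = "rpxwv"  ["r" ++ A₀.lab]
10. n5.acc = "wvky"  [A₀.acc ++ "y"]
11. n6.tag = false  [terminal]
12. n7.lab = 5  [terminal]
13. n5.sig = false  [g.lab == A.val]
14. n3.sig = false  [b.tag == false]
15. n2.sig = false  [false]
16. n9.wid = 30  [terminal]
17. n11.tag = false  [terminal]
18. n12.cnt = 3  [3]
19. n12.depth = "wq"  ["wq"]
20. n13.lab = 29  [terminal]
21. n14.tag = false  [terminal]
22. n12.sig = 14  [B.cnt + 11]
23. n15.tag = false  [terminal]
24. n10.key = false  [b₁.tag == true]
25. n10.val = false  [b₁.tag and b₀.tag]
26. n10.hot = true  [not b₁.tag]
27. n18.wid = 23  [terminal]
28. n19.wid = 9  [terminal]
29. n20.lab = -8  [terminal]
30. n17.key = true  [f₀.wid == 23]
31. n17.val = false  [f₁.wid > 9]
32. n17.hot = false  [g.lab > -8]
33. n16.key = false  [S₁.hot == true]
34. n16.val = false  [S₁.key == false]
35. n16.hot = true  [S₁.hot == false]
36. n8.tag = false  [false]
37. n8.off = 0  [f.wid - 30]
38. n1.tag = false  [C₁.tag == true]
39. n1.off = -2  [C₁.off * -1 - 2]
40. n21.tag = false  [terminal]
41. n0.key = false  [C.off > -2]
42. n0.val = true  [b.tag == false]
43. n0.hot = false  [C.off > -2]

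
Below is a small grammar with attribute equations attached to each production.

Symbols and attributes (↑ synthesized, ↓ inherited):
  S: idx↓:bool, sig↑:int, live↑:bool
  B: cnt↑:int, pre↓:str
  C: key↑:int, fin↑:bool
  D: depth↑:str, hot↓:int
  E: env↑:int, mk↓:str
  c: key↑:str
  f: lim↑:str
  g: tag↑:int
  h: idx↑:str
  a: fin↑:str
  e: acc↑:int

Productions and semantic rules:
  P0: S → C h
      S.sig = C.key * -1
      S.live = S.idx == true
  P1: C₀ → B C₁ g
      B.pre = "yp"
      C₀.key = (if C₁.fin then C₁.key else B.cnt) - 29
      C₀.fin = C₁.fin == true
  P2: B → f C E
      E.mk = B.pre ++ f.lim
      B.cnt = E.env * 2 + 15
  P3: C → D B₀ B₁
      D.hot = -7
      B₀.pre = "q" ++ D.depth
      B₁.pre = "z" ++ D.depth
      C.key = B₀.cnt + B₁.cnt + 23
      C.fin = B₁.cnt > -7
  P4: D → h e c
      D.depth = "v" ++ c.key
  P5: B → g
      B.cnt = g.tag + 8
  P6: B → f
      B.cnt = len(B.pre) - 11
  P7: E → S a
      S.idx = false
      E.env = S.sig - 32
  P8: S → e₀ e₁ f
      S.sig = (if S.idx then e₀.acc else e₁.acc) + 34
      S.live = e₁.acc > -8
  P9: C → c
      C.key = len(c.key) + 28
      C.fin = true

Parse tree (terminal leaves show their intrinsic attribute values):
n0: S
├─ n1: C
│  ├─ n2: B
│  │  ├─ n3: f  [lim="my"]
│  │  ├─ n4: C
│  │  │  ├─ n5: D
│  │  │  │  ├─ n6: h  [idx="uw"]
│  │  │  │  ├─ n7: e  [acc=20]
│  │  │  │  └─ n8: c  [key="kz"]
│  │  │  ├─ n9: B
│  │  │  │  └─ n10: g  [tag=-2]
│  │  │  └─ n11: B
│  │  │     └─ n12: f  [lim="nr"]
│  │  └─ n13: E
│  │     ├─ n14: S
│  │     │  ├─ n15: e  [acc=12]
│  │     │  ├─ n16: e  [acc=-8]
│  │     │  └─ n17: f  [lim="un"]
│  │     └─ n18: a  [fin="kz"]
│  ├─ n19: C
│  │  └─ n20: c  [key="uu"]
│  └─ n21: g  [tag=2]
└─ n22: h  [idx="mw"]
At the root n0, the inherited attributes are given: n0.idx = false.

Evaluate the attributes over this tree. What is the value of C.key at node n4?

22

1. n0.idx = false  [given at root]
2. n2.pre = "yp"  ["yp"]
3. n3.lim = "my"  [terminal]
4. n5.hot = -7  [-7]
5. n6.idx = "uw"  [terminal]
6. n7.acc = 20  [terminal]
7. n8.key = "kz"  [terminal]
8. n5.depth = "vkz"  ["v" ++ c.key]
9. n9.pre = "qvkz"  ["q" ++ D.depth]
10. n10.tag = -2  [terminal]
11. n9.cnt = 6  [g.tag + 8]
12. n11.pre = "zvkz"  ["z" ++ D.depth]
13. n12.lim = "nr"  [terminal]
14. n11.cnt = -7  [len(B.pre) - 11]
15. n4.key = 22  [B₀.cnt + B₁.cnt + 23]
16. n4.fin = false  [B₁.cnt > -7]
17. n13.mk = "ypmy"  [B.pre ++ f.lim]
18. n14.idx = false  [false]
19. n15.acc = 12  [terminal]
20. n16.acc = -8  [terminal]
21. n17.lim = "un"  [terminal]
22. n14.sig = 26  [(if S.idx then e₀.acc else e₁.acc) + 34]
23. n14.live = false  [e₁.acc > -8]
24. n18.fin = "kz"  [terminal]
25. n13.env = -6  [S.sig - 32]
26. n2.cnt = 3  [E.env * 2 + 15]
27. n20.key = "uu"  [terminal]
28. n19.key = 30  [len(c.key) + 28]
29. n19.fin = true  [true]
30. n21.tag = 2  [terminal]
31. n1.key = 1  [(if C₁.fin then C₁.key else B.cnt) - 29]
32. n1.fin = true  [C₁.fin == true]
33. n22.idx = "mw"  [terminal]
34. n0.sig = -1  [C.key * -1]
35. n0.live = false  [S.idx == true]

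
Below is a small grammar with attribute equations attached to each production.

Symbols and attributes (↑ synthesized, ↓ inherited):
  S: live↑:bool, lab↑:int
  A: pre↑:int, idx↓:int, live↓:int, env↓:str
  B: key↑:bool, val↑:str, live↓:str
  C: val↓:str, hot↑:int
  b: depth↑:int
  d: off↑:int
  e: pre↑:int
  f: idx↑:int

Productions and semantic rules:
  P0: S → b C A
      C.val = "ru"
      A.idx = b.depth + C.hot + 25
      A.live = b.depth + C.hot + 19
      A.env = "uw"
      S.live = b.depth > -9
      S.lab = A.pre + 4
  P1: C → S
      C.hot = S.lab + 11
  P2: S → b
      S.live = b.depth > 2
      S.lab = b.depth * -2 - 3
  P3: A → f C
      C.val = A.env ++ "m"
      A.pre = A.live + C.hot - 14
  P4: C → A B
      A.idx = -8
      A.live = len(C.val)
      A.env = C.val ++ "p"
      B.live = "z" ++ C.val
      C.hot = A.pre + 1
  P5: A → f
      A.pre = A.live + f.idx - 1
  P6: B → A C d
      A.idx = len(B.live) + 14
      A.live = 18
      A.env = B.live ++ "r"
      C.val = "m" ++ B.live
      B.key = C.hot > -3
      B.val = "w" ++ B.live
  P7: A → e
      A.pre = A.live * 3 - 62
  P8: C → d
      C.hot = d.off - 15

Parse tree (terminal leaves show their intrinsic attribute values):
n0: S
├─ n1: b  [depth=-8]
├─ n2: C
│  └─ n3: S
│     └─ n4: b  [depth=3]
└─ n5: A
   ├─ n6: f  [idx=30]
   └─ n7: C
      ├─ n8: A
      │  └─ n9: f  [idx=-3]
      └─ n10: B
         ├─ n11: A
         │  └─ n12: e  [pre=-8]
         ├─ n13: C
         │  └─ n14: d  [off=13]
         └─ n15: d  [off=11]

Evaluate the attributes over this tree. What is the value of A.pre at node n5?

-1

1. n1.depth = -8  [terminal]
2. n2.val = "ru"  ["ru"]
3. n4.depth = 3  [terminal]
4. n3.live = true  [b.depth > 2]
5. n3.lab = -9  [b.depth * -2 - 3]
6. n2.hot = 2  [S.lab + 11]
7. n5.idx = 19  [b.depth + C.hot + 25]
8. n5.live = 13  [b.depth + C.hot + 19]
9. n5.env = "uw"  ["uw"]
10. n6.idx = 30  [terminal]
11. n7.val = "uwm"  [A.env ++ "m"]
12. n8.idx = -8  [-8]
13. n8.live = 3  [len(C.val)]
14. n8.env = "uwmp"  [C.val ++ "p"]
15. n9.idx = -3  [terminal]
16. n8.pre = -1  [A.live + f.idx - 1]
17. n10.live = "zuwm"  ["z" ++ C.val]
18. n11.idx = 18  [len(B.live) + 14]
19. n11.live = 18  [18]
20. n11.env = "zuwmr"  [B.live ++ "r"]
21. n12.pre = -8  [terminal]
22. n11.pre = -8  [A.live * 3 - 62]
23. n13.val = "mzuwm"  ["m" ++ B.live]
24. n14.off = 13  [terminal]
25. n13.hot = -2  [d.off - 15]
26. n15.off = 11  [terminal]
27. n10.key = true  [C.hot > -3]
28. n10.val = "wzuwm"  ["w" ++ B.live]
29. n7.hot = 0  [A.pre + 1]
30. n5.pre = -1  [A.live + C.hot - 14]
31. n0.live = true  [b.depth > -9]
32. n0.lab = 3  [A.pre + 4]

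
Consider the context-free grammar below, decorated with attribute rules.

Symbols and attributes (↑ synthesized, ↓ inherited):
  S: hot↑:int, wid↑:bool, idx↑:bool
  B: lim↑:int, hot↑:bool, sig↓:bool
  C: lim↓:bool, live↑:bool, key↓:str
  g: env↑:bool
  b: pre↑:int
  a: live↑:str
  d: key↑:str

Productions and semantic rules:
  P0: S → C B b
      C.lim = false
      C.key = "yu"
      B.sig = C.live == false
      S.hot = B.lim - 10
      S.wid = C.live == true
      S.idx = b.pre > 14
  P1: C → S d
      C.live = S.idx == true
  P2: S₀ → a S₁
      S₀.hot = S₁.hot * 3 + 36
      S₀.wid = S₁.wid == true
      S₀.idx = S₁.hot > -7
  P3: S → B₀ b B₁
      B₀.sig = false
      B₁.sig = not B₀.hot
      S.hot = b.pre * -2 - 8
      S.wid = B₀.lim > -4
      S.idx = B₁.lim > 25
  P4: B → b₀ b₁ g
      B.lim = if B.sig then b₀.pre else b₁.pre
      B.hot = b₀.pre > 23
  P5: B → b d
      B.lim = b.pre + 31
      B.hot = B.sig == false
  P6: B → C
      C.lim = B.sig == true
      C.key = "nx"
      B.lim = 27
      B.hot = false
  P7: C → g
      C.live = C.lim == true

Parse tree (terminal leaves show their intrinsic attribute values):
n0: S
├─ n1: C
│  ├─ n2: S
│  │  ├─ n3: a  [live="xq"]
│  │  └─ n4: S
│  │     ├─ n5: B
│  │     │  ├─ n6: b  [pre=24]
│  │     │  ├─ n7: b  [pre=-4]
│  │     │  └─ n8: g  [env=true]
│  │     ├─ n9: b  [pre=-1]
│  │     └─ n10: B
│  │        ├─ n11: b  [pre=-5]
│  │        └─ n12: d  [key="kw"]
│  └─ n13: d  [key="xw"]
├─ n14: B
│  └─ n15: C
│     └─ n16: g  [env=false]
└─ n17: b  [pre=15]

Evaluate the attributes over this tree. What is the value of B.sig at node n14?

1. n1.lim = false  [false]
2. n1.key = "yu"  ["yu"]
3. n3.live = "xq"  [terminal]
4. n5.sig = false  [false]
5. n6.pre = 24  [terminal]
6. n7.pre = -4  [terminal]
7. n8.env = true  [terminal]
8. n5.lim = -4  [if B.sig then b₀.pre else b₁.pre]
9. n5.hot = true  [b₀.pre > 23]
10. n9.pre = -1  [terminal]
11. n10.sig = false  [not B₀.hot]
12. n11.pre = -5  [terminal]
13. n12.key = "kw"  [terminal]
14. n10.lim = 26  [b.pre + 31]
15. n10.hot = true  [B.sig == false]
16. n4.hot = -6  [b.pre * -2 - 8]
17. n4.wid = false  [B₀.lim > -4]
18. n4.idx = true  [B₁.lim > 25]
19. n2.hot = 18  [S₁.hot * 3 + 36]
20. n2.wid = false  [S₁.wid == true]
21. n2.idx = true  [S₁.hot > -7]
22. n13.key = "xw"  [terminal]
23. n1.live = true  [S.idx == true]
24. n14.sig = false  [C.live == false]
25. n15.lim = false  [B.sig == true]
26. n15.key = "nx"  ["nx"]
27. n16.env = false  [terminal]
28. n15.live = false  [C.lim == true]
29. n14.lim = 27  [27]
30. n14.hot = false  [false]
31. n17.pre = 15  [terminal]
32. n0.hot = 17  [B.lim - 10]
33. n0.wid = true  [C.live == true]
34. n0.idx = true  [b.pre > 14]

false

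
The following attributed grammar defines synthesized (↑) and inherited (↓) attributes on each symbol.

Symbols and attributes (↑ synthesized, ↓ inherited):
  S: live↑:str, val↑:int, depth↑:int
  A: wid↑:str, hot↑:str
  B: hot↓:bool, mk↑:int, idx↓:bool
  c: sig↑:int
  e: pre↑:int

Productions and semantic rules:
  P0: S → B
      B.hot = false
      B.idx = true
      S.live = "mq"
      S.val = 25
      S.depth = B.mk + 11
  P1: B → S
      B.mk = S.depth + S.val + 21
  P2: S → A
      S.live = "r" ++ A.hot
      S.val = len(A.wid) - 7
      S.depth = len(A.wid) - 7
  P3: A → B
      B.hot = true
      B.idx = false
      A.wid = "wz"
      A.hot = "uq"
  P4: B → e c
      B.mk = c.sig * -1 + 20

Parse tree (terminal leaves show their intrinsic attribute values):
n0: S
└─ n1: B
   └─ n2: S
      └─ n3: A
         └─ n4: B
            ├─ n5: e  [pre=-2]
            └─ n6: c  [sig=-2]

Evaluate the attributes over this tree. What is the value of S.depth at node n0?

22

1. n1.hot = false  [false]
2. n1.idx = true  [true]
3. n4.hot = true  [true]
4. n4.idx = false  [false]
5. n5.pre = -2  [terminal]
6. n6.sig = -2  [terminal]
7. n4.mk = 22  [c.sig * -1 + 20]
8. n3.wid = "wz"  ["wz"]
9. n3.hot = "uq"  ["uq"]
10. n2.live = "ruq"  ["r" ++ A.hot]
11. n2.val = -5  [len(A.wid) - 7]
12. n2.depth = -5  [len(A.wid) - 7]
13. n1.mk = 11  [S.depth + S.val + 21]
14. n0.live = "mq"  ["mq"]
15. n0.val = 25  [25]
16. n0.depth = 22  [B.mk + 11]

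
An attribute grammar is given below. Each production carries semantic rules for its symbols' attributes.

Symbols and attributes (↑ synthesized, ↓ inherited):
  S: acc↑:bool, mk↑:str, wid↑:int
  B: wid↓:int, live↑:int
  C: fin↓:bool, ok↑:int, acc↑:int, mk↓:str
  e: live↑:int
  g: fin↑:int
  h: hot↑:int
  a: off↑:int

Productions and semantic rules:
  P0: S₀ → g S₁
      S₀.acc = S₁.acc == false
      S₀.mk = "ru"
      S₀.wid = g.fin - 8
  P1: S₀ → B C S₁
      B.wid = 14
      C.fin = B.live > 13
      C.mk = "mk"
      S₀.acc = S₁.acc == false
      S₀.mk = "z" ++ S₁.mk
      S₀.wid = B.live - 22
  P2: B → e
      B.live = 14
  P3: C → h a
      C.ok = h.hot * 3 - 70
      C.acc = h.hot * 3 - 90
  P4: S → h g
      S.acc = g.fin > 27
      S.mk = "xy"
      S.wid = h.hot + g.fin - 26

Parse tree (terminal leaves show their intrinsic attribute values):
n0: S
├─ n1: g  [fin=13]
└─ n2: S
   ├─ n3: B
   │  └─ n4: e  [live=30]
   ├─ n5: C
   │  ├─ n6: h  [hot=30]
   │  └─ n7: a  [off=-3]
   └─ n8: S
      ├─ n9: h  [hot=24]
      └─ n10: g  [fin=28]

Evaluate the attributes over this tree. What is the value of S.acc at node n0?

true

1. n1.fin = 13  [terminal]
2. n3.wid = 14  [14]
3. n4.live = 30  [terminal]
4. n3.live = 14  [14]
5. n5.fin = true  [B.live > 13]
6. n5.mk = "mk"  ["mk"]
7. n6.hot = 30  [terminal]
8. n7.off = -3  [terminal]
9. n5.ok = 20  [h.hot * 3 - 70]
10. n5.acc = 0  [h.hot * 3 - 90]
11. n9.hot = 24  [terminal]
12. n10.fin = 28  [terminal]
13. n8.acc = true  [g.fin > 27]
14. n8.mk = "xy"  ["xy"]
15. n8.wid = 26  [h.hot + g.fin - 26]
16. n2.acc = false  [S₁.acc == false]
17. n2.mk = "zxy"  ["z" ++ S₁.mk]
18. n2.wid = -8  [B.live - 22]
19. n0.acc = true  [S₁.acc == false]
20. n0.mk = "ru"  ["ru"]
21. n0.wid = 5  [g.fin - 8]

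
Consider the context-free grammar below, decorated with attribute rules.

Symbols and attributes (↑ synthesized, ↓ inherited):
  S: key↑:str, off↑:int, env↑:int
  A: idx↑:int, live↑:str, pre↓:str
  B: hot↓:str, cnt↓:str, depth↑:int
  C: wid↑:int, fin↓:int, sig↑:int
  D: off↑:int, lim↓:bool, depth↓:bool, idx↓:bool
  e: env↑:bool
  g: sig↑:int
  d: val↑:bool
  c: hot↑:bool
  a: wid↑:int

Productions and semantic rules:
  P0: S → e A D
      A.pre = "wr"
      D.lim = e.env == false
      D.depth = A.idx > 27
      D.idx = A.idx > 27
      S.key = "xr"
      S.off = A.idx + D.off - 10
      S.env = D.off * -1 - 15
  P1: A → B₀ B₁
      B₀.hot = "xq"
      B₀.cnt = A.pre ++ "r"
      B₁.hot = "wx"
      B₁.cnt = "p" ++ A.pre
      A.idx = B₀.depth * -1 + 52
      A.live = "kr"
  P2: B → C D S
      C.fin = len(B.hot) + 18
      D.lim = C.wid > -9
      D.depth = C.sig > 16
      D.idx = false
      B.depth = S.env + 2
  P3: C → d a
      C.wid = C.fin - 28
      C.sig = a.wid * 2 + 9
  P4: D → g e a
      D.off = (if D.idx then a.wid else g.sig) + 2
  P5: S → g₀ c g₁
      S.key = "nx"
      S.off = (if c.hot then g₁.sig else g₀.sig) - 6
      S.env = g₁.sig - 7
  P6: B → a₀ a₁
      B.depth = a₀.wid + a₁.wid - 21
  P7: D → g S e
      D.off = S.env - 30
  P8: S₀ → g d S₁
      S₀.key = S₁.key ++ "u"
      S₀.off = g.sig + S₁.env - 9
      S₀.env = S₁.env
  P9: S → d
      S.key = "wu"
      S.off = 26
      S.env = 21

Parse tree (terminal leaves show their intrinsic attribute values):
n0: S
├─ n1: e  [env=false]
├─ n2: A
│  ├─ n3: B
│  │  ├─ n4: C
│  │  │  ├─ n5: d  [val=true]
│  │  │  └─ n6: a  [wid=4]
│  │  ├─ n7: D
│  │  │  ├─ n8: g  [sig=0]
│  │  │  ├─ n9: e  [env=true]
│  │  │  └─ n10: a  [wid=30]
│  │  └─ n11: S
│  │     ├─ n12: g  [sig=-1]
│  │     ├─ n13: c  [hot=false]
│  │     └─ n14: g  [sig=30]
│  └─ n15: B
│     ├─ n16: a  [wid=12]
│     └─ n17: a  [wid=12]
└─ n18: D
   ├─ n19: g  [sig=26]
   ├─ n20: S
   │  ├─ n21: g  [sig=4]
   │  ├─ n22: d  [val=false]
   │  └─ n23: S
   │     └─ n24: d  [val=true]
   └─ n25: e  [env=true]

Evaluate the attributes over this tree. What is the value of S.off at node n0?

1. n1.env = false  [terminal]
2. n2.pre = "wr"  ["wr"]
3. n3.hot = "xq"  ["xq"]
4. n3.cnt = "wrr"  [A.pre ++ "r"]
5. n4.fin = 20  [len(B.hot) + 18]
6. n5.val = true  [terminal]
7. n6.wid = 4  [terminal]
8. n4.wid = -8  [C.fin - 28]
9. n4.sig = 17  [a.wid * 2 + 9]
10. n7.lim = true  [C.wid > -9]
11. n7.depth = true  [C.sig > 16]
12. n7.idx = false  [false]
13. n8.sig = 0  [terminal]
14. n9.env = true  [terminal]
15. n10.wid = 30  [terminal]
16. n7.off = 2  [(if D.idx then a.wid else g.sig) + 2]
17. n12.sig = -1  [terminal]
18. n13.hot = false  [terminal]
19. n14.sig = 30  [terminal]
20. n11.key = "nx"  ["nx"]
21. n11.off = -7  [(if c.hot then g₁.sig else g₀.sig) - 6]
22. n11.env = 23  [g₁.sig - 7]
23. n3.depth = 25  [S.env + 2]
24. n15.hot = "wx"  ["wx"]
25. n15.cnt = "pwr"  ["p" ++ A.pre]
26. n16.wid = 12  [terminal]
27. n17.wid = 12  [terminal]
28. n15.depth = 3  [a₀.wid + a₁.wid - 21]
29. n2.idx = 27  [B₀.depth * -1 + 52]
30. n2.live = "kr"  ["kr"]
31. n18.lim = true  [e.env == false]
32. n18.depth = false  [A.idx > 27]
33. n18.idx = false  [A.idx > 27]
34. n19.sig = 26  [terminal]
35. n21.sig = 4  [terminal]
36. n22.val = false  [terminal]
37. n24.val = true  [terminal]
38. n23.key = "wu"  ["wu"]
39. n23.off = 26  [26]
40. n23.env = 21  [21]
41. n20.key = "wuu"  [S₁.key ++ "u"]
42. n20.off = 16  [g.sig + S₁.env - 9]
43. n20.env = 21  [S₁.env]
44. n25.env = true  [terminal]
45. n18.off = -9  [S.env - 30]
46. n0.key = "xr"  ["xr"]
47. n0.off = 8  [A.idx + D.off - 10]
48. n0.env = -6  [D.off * -1 - 15]

8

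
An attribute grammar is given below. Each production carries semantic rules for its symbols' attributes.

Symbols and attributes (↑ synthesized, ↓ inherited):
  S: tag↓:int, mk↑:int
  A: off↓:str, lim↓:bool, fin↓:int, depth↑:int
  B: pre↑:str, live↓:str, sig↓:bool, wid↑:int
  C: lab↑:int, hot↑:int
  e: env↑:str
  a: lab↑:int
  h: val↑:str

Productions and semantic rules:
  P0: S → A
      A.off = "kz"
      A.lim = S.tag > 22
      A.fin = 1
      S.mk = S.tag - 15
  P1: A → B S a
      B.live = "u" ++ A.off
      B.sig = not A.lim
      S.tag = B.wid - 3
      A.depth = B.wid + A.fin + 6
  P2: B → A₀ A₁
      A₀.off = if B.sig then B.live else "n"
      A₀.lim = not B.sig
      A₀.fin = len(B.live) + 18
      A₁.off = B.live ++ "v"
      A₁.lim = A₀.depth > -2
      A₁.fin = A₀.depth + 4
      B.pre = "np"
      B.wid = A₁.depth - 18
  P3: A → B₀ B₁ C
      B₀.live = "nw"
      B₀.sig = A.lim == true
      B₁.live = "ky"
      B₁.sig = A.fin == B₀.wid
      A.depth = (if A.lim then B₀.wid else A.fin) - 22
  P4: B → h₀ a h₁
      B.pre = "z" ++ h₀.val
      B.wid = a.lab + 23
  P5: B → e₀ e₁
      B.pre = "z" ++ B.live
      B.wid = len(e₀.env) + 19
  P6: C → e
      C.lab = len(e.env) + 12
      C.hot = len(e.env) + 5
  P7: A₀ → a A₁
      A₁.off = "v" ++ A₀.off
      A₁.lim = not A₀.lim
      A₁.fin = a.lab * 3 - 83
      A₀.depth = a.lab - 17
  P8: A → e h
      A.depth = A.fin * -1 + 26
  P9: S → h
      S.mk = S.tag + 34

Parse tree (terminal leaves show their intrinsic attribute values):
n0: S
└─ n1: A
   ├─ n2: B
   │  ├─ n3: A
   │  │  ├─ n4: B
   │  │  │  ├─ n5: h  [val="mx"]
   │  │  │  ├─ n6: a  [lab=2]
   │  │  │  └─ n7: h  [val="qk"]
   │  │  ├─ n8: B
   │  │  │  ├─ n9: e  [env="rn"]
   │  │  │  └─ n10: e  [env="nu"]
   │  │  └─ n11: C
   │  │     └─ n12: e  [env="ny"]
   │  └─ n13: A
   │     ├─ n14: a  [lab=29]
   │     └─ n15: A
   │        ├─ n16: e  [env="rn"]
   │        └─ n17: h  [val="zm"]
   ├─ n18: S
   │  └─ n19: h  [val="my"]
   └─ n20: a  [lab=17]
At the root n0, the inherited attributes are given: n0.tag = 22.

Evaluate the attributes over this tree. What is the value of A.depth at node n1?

1

1. n0.tag = 22  [given at root]
2. n1.off = "kz"  ["kz"]
3. n1.lim = false  [S.tag > 22]
4. n1.fin = 1  [1]
5. n2.live = "ukz"  ["u" ++ A.off]
6. n2.sig = true  [not A.lim]
7. n3.off = "ukz"  [if B.sig then B.live else "n"]
8. n3.lim = false  [not B.sig]
9. n3.fin = 21  [len(B.live) + 18]
10. n4.live = "nw"  ["nw"]
11. n4.sig = false  [A.lim == true]
12. n5.val = "mx"  [terminal]
13. n6.lab = 2  [terminal]
14. n7.val = "qk"  [terminal]
15. n4.pre = "zmx"  ["z" ++ h₀.val]
16. n4.wid = 25  [a.lab + 23]
17. n8.live = "ky"  ["ky"]
18. n8.sig = false  [A.fin == B₀.wid]
19. n9.env = "rn"  [terminal]
20. n10.env = "nu"  [terminal]
21. n8.pre = "zky"  ["z" ++ B.live]
22. n8.wid = 21  [len(e₀.env) + 19]
23. n12.env = "ny"  [terminal]
24. n11.lab = 14  [len(e.env) + 12]
25. n11.hot = 7  [len(e.env) + 5]
26. n3.depth = -1  [(if A.lim then B₀.wid else A.fin) - 22]
27. n13.off = "ukzv"  [B.live ++ "v"]
28. n13.lim = true  [A₀.depth > -2]
29. n13.fin = 3  [A₀.depth + 4]
30. n14.lab = 29  [terminal]
31. n15.off = "vukzv"  ["v" ++ A₀.off]
32. n15.lim = false  [not A₀.lim]
33. n15.fin = 4  [a.lab * 3 - 83]
34. n16.env = "rn"  [terminal]
35. n17.val = "zm"  [terminal]
36. n15.depth = 22  [A.fin * -1 + 26]
37. n13.depth = 12  [a.lab - 17]
38. n2.pre = "np"  ["np"]
39. n2.wid = -6  [A₁.depth - 18]
40. n18.tag = -9  [B.wid - 3]
41. n19.val = "my"  [terminal]
42. n18.mk = 25  [S.tag + 34]
43. n20.lab = 17  [terminal]
44. n1.depth = 1  [B.wid + A.fin + 6]
45. n0.mk = 7  [S.tag - 15]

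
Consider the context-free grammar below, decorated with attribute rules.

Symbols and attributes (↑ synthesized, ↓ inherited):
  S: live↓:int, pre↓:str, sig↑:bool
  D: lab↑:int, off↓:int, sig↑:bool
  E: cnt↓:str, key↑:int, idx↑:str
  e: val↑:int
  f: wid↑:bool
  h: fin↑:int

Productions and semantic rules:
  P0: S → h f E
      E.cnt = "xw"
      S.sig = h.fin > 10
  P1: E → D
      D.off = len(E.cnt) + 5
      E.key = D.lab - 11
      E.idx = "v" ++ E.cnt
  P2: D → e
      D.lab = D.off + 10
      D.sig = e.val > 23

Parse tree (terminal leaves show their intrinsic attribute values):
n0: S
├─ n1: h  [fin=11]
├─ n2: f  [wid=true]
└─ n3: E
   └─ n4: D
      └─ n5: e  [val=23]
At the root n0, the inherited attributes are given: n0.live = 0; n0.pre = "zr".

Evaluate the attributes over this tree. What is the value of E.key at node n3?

6

1. n0.live = 0  [given at root]
2. n0.pre = "zr"  [given at root]
3. n1.fin = 11  [terminal]
4. n2.wid = true  [terminal]
5. n3.cnt = "xw"  ["xw"]
6. n4.off = 7  [len(E.cnt) + 5]
7. n5.val = 23  [terminal]
8. n4.lab = 17  [D.off + 10]
9. n4.sig = false  [e.val > 23]
10. n3.key = 6  [D.lab - 11]
11. n3.idx = "vxw"  ["v" ++ E.cnt]
12. n0.sig = true  [h.fin > 10]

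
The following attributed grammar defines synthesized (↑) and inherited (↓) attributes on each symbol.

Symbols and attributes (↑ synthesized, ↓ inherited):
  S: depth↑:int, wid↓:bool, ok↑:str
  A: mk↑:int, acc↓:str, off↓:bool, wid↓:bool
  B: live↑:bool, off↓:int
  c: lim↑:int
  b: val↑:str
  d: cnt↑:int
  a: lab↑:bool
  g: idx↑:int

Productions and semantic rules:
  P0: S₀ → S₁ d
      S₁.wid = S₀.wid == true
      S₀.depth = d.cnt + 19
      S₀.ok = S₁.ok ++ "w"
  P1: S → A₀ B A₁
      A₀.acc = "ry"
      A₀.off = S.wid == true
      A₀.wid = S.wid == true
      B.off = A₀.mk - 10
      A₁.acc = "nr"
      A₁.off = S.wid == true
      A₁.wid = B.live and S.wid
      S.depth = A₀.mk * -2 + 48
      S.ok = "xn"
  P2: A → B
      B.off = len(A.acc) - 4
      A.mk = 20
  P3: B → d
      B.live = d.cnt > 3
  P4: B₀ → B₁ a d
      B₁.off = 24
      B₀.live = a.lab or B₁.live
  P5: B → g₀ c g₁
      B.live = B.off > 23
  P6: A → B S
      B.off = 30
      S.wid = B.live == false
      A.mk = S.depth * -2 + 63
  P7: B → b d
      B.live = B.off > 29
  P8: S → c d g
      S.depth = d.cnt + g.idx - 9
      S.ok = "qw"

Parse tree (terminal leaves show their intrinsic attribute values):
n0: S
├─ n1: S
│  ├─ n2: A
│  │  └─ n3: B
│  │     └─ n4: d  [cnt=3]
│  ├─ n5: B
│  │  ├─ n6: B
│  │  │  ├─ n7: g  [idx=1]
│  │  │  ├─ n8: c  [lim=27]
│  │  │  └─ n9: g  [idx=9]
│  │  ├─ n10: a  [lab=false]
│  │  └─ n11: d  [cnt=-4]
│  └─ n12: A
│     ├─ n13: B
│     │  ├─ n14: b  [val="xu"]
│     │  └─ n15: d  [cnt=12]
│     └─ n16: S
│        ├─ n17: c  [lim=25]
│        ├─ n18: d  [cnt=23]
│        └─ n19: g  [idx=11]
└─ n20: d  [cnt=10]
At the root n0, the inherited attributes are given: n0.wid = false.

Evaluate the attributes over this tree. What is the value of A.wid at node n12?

1. n0.wid = false  [given at root]
2. n1.wid = false  [S₀.wid == true]
3. n2.acc = "ry"  ["ry"]
4. n2.off = false  [S.wid == true]
5. n2.wid = false  [S.wid == true]
6. n3.off = -2  [len(A.acc) - 4]
7. n4.cnt = 3  [terminal]
8. n3.live = false  [d.cnt > 3]
9. n2.mk = 20  [20]
10. n5.off = 10  [A₀.mk - 10]
11. n6.off = 24  [24]
12. n7.idx = 1  [terminal]
13. n8.lim = 27  [terminal]
14. n9.idx = 9  [terminal]
15. n6.live = true  [B.off > 23]
16. n10.lab = false  [terminal]
17. n11.cnt = -4  [terminal]
18. n5.live = true  [a.lab or B₁.live]
19. n12.acc = "nr"  ["nr"]
20. n12.off = false  [S.wid == true]
21. n12.wid = false  [B.live and S.wid]
22. n13.off = 30  [30]
23. n14.val = "xu"  [terminal]
24. n15.cnt = 12  [terminal]
25. n13.live = true  [B.off > 29]
26. n16.wid = false  [B.live == false]
27. n17.lim = 25  [terminal]
28. n18.cnt = 23  [terminal]
29. n19.idx = 11  [terminal]
30. n16.depth = 25  [d.cnt + g.idx - 9]
31. n16.ok = "qw"  ["qw"]
32. n12.mk = 13  [S.depth * -2 + 63]
33. n1.depth = 8  [A₀.mk * -2 + 48]
34. n1.ok = "xn"  ["xn"]
35. n20.cnt = 10  [terminal]
36. n0.depth = 29  [d.cnt + 19]
37. n0.ok = "xnw"  [S₁.ok ++ "w"]

false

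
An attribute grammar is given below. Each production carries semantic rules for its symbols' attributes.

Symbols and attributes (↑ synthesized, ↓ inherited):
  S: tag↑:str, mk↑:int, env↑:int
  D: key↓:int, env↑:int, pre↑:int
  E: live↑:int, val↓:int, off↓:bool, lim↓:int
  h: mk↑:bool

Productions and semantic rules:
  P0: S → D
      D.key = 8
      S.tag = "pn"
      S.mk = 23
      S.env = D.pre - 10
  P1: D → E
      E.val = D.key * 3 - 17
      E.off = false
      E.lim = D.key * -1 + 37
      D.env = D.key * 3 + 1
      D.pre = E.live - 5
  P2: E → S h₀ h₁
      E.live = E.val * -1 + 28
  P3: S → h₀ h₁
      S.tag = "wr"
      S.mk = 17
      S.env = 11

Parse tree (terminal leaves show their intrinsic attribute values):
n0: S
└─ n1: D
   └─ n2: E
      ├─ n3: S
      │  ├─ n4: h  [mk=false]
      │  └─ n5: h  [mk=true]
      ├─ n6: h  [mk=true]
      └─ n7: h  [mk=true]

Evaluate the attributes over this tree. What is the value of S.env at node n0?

6

1. n1.key = 8  [8]
2. n2.val = 7  [D.key * 3 - 17]
3. n2.off = false  [false]
4. n2.lim = 29  [D.key * -1 + 37]
5. n4.mk = false  [terminal]
6. n5.mk = true  [terminal]
7. n3.tag = "wr"  ["wr"]
8. n3.mk = 17  [17]
9. n3.env = 11  [11]
10. n6.mk = true  [terminal]
11. n7.mk = true  [terminal]
12. n2.live = 21  [E.val * -1 + 28]
13. n1.env = 25  [D.key * 3 + 1]
14. n1.pre = 16  [E.live - 5]
15. n0.tag = "pn"  ["pn"]
16. n0.mk = 23  [23]
17. n0.env = 6  [D.pre - 10]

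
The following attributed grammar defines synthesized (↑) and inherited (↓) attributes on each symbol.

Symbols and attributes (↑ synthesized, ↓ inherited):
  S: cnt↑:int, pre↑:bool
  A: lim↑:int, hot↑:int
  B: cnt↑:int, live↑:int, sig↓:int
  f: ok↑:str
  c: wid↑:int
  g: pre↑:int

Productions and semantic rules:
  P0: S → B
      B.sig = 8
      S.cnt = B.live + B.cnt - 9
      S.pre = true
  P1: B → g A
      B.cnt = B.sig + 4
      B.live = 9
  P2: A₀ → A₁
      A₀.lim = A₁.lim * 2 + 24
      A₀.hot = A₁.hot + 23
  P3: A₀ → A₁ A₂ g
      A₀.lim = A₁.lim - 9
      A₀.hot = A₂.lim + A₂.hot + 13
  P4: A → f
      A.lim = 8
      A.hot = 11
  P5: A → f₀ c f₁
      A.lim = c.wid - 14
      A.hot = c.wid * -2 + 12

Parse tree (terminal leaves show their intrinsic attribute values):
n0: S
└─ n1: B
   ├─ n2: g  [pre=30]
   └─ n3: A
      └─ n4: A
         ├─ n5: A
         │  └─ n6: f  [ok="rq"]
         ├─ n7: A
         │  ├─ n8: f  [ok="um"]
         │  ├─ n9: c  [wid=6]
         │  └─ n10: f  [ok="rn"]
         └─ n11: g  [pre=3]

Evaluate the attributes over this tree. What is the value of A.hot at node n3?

28

1. n1.sig = 8  [8]
2. n2.pre = 30  [terminal]
3. n6.ok = "rq"  [terminal]
4. n5.lim = 8  [8]
5. n5.hot = 11  [11]
6. n8.ok = "um"  [terminal]
7. n9.wid = 6  [terminal]
8. n10.ok = "rn"  [terminal]
9. n7.lim = -8  [c.wid - 14]
10. n7.hot = 0  [c.wid * -2 + 12]
11. n11.pre = 3  [terminal]
12. n4.lim = -1  [A₁.lim - 9]
13. n4.hot = 5  [A₂.lim + A₂.hot + 13]
14. n3.lim = 22  [A₁.lim * 2 + 24]
15. n3.hot = 28  [A₁.hot + 23]
16. n1.cnt = 12  [B.sig + 4]
17. n1.live = 9  [9]
18. n0.cnt = 12  [B.live + B.cnt - 9]
19. n0.pre = true  [true]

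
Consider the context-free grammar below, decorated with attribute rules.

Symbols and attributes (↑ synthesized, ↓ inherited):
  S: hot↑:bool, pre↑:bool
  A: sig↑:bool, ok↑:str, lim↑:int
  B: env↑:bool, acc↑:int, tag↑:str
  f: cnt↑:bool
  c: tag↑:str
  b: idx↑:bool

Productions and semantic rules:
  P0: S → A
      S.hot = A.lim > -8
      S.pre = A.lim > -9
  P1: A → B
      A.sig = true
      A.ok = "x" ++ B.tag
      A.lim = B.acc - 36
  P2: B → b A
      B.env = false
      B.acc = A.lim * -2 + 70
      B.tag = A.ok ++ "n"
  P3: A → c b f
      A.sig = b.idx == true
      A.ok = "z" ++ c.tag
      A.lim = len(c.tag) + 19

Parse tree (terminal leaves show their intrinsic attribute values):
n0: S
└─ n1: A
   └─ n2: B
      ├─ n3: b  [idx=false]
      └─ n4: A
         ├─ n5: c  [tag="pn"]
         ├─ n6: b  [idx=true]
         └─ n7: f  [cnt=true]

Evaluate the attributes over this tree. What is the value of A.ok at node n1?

1. n3.idx = false  [terminal]
2. n5.tag = "pn"  [terminal]
3. n6.idx = true  [terminal]
4. n7.cnt = true  [terminal]
5. n4.sig = true  [b.idx == true]
6. n4.ok = "zpn"  ["z" ++ c.tag]
7. n4.lim = 21  [len(c.tag) + 19]
8. n2.env = false  [false]
9. n2.acc = 28  [A.lim * -2 + 70]
10. n2.tag = "zpnn"  [A.ok ++ "n"]
11. n1.sig = true  [true]
12. n1.ok = "xzpnn"  ["x" ++ B.tag]
13. n1.lim = -8  [B.acc - 36]
14. n0.hot = false  [A.lim > -8]
15. n0.pre = true  [A.lim > -9]

"xzpnn"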